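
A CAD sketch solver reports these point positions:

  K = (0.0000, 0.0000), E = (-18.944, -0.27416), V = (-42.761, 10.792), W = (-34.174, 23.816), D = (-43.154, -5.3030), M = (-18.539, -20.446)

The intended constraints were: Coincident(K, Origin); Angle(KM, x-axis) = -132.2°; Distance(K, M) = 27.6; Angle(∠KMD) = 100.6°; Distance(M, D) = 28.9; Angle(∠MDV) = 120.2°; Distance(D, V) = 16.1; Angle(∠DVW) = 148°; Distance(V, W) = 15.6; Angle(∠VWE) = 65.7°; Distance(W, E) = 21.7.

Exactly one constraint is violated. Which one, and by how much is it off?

Distance(W, E) = 21.7 — off by 6.80.

K = (0.00, 0.00) ✓; KM at -132.2° ✓; |KM| = 27.60 ✓; ∠KMD = 100.6° ✓; |MD| = 28.90 ✓; ∠MDV = 120.2° ✓; |DV| = 16.10 ✓; ∠DVW = 148.0° ✓; |VW| = 15.60 ✓; ∠VWE = 65.70° ✓; |WE| = 28.50 ✗.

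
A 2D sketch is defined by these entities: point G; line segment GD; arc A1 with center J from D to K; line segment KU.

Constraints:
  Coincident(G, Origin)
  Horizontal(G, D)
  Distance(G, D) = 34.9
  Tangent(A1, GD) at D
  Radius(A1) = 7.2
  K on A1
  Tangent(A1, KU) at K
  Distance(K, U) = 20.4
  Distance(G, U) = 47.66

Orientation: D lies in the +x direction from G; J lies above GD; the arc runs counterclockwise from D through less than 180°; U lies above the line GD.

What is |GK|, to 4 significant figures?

42.83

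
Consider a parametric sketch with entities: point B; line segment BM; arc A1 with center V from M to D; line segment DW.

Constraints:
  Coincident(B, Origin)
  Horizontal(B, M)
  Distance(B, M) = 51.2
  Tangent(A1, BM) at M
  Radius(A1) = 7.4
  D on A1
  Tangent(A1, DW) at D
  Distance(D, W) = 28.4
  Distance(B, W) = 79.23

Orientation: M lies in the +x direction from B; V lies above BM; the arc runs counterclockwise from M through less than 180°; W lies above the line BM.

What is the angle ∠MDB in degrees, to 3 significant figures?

21.7°

B is at the origin; B and M share the same y with |BM| = 51.2 and M on the +x side, so M = (51.2, 0.00). The tangent condition forces VM to be normal to BM, so V = M + (0, 7.4) = (51.2, 7.40). Since VD ⟂ DW (tangency), |VW| = √(7.4² + 28.4²) = 29.3 regardless of where D sits on A1. So W lies on both circle(B, 79.23) and circle(V, 29.3); the above-BM intersection is W = (75.6, 23.7). D is the foot of the tangent from W: D = (56.7, 2.48).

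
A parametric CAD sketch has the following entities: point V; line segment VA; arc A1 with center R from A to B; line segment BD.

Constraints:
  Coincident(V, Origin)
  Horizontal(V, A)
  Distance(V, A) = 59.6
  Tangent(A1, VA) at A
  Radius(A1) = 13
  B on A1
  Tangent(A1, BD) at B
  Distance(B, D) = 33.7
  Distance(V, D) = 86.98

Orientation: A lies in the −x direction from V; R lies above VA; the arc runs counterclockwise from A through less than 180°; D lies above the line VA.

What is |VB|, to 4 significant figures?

54.86

Checks: |VA| = 59.60 ✓; |RB| = 13.00 ✓; ∠(RB, BD) = 90.00° ✓; |BD| = 33.70 ✓; |VD| = 86.98 ✓.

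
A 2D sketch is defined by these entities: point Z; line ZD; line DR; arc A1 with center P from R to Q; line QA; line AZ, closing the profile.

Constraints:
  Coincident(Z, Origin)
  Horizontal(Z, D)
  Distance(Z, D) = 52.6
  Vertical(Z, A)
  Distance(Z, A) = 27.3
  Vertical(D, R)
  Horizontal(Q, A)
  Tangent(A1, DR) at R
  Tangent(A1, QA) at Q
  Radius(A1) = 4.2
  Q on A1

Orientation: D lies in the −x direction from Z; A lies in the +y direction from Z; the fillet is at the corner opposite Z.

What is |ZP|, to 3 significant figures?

53.6

Z is at the origin; ZD is horizontal with |ZD| = 52.6 and D on the −x side, so D = (-52.6, 0.00). Z and A share the same x with |ZA| = 27.3 and A on the +y side, so A = (0.00, 27.3). The virtual corner opposite Z is at (-52.6, 27.3). Since A1 is tangent to DR there, PR ⟂ DR and tangency of A1 to QA means the radius PQ is perpendicular to QA, with radius 4.2, so the center P sits 4.2 in from both sides at P = (-48.4, 23.1). Then |ZP| = |P − Z| = 53.6.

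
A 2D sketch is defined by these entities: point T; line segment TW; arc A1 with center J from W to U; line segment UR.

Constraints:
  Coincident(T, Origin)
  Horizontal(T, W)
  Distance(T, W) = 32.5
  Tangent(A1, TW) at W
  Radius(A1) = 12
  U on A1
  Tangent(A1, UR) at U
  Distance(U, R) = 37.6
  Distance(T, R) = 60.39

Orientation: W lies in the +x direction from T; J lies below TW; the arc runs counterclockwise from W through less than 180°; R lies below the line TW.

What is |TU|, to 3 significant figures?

26.0

T is at the origin; TW is horizontal with |TW| = 32.5 and W on the +x side, so W = (32.5, 0.00). Since A1 is tangent to TW there, JW ⟂ TW, so J = W + (0, -12) = (32.5, -12.0). Since JU ⟂ UR (tangency), |JR| = √(12.0² + 37.6²) = 39.5 regardless of where U sits on A1. So R lies on both circle(T, 60.39) and circle(J, 39.5); the below-TW intersection is R = (31.6, -51.5). U is the foot of the tangent from R: U = (21.0, -15.4).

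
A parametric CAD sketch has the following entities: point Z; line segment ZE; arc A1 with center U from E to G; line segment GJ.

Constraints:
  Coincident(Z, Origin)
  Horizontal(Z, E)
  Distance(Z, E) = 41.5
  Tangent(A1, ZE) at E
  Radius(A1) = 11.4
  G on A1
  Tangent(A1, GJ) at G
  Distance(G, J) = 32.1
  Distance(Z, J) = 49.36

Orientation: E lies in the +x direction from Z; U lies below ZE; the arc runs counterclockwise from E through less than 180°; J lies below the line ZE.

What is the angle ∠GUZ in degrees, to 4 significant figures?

8.219°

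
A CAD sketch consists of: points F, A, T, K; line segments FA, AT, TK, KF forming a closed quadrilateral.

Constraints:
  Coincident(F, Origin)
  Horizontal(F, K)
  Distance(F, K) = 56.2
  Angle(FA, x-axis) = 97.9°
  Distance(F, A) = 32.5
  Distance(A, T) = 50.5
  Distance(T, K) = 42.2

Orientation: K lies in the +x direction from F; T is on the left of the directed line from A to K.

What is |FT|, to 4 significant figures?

60.94

F is at the origin; FK is horizontal with |FK| = 56.2 and K in +x, so K = (56.2, 0). FA runs at 97.9° with |FA| = 32.5, so A = (-4.467, 32.19). T is determined by |AT| = 50.5 and |TK| = 42.2 together: it lies at the intersection of circle(A, 50.5) and circle(K, 42.2). With |AK| = 68.68, the foot of the radical line on AK is 39.94 from A and the perpendicular offset is √(50.5² − 39.94²) = 30.90. Taking the left-of-AK solution: T = (45.30, 40.77).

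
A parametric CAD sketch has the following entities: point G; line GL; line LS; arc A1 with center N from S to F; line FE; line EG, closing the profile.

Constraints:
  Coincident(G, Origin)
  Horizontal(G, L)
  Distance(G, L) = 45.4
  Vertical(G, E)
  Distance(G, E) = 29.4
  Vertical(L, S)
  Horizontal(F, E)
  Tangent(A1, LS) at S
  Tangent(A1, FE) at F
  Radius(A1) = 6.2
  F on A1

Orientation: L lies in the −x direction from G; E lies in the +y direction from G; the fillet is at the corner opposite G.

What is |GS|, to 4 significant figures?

50.98

G is at the origin; GL is horizontal with |GL| = 45.4 and L on the −x side, so L = (-45.40, 0.000). G and E share the same x with |GE| = 29.4 and E on the +y side, so E = (0.000, 29.40). The virtual corner opposite G is at (-45.40, 29.40). Since A1 is tangent to LS there, NS ⟂ LS and the tangent condition forces NF to be normal to FE, with radius 6.2, so the center N sits 6.2 in from both sides at N = (-39.20, 23.20). That places the tangent points at S = (-45.40, 23.20) on LS and F = (-39.20, 29.40) on FE. Then |GS| = |S − G| = 50.98.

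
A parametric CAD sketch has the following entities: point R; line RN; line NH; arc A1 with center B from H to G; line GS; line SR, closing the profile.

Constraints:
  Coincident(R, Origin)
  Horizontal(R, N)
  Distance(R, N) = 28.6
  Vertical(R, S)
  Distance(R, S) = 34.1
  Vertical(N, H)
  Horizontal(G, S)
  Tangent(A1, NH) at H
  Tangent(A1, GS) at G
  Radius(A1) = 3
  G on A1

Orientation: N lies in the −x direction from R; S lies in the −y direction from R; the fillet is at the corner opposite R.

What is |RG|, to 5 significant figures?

42.640

R is at the origin; RN is horizontal with |RN| = 28.6 and N on the −x side, so N = (-28.600, 0.0000). RS is vertical with |RS| = 34.1 and S on the −y side, so S = (0.0000, -34.100). The virtual corner opposite R is at (-28.600, -34.100). Tangency of A1 to NH means the radius BH is perpendicular to NH and since A1 is tangent to GS there, BG ⟂ GS, with radius 3.0, so the center B sits 3.0 in from both sides at B = (-25.600, -31.100). That places the tangent points at H = (-28.600, -31.100) on NH and G = (-25.600, -34.100) on GS. Then |RG| = |G − R| = 42.640.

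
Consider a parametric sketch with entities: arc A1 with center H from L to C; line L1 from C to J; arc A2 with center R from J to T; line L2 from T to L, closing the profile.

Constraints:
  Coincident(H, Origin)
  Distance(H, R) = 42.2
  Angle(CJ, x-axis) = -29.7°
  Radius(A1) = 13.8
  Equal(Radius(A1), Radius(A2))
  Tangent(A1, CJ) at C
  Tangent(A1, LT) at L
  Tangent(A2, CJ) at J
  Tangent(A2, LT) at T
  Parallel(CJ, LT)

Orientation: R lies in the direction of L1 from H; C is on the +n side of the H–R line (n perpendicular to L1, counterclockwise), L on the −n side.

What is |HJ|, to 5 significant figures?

44.399

Tangency of A1 to both parallel lines with radius 13.8 puts C and L at H ± 13.8·n: C = (6.8373, 11.987), L = (-6.8373, -11.987). Equal radii place J and T the same way about R: J = R + 13.8·n = (43.494, -8.9212), T = R − 13.8·n = (29.819, -32.895). Then |HJ| = |J − H| = 44.399.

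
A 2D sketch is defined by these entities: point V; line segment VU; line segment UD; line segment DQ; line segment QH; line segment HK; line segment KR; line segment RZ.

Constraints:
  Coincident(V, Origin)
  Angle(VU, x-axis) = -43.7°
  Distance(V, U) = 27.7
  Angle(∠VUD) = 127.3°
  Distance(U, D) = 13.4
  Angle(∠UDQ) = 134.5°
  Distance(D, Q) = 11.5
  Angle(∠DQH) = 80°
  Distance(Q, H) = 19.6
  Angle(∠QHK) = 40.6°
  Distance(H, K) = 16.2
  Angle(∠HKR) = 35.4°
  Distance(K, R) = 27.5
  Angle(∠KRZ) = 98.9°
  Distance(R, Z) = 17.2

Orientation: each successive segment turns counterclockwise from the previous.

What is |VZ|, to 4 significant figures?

26.21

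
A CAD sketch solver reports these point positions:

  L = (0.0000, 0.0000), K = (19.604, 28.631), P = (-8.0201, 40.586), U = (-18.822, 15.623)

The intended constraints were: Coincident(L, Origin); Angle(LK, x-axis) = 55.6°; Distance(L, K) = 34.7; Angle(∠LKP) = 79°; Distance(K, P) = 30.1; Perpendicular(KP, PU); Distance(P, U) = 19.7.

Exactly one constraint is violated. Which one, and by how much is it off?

Distance(P, U) = 19.7 — off by 7.50.

L = (0.00, 0.00) ✓; LK at 55.60° ✓; |LK| = 34.70 ✓; ∠LKP = 79.00° ✓; |KP| = 30.10 ✓; ∠(KP, PU) = 90.00° ✓; |PU| = 27.20 ✗.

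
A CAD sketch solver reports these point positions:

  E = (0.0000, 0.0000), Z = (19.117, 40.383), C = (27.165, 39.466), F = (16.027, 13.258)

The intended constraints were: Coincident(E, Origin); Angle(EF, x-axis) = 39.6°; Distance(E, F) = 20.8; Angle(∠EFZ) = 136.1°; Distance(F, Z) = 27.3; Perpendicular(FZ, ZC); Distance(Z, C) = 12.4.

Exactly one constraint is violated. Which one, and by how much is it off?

Distance(Z, C) = 12.4 — off by 4.30.

E = (0.00, 0.00) ✓; EF at 39.60° ✓; |EF| = 20.80 ✓; ∠EFZ = 136.1° ✓; |FZ| = 27.30 ✓; ∠(FZ, ZC) = 90.00° ✓; |ZC| = 8.100 ✗.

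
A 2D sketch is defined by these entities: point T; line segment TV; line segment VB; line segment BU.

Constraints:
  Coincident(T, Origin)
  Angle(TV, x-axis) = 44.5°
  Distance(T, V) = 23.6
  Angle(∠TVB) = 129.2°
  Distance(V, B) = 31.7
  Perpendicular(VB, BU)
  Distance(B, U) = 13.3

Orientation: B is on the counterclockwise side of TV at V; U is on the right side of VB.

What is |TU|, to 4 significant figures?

56.31

∠TVB = 129.2°, so VB runs at 44.5° + (180° − 129.2°) = 95.30° from the x-axis; with |VB| = 31.7, B = V + 31.7·(cos 95.30°, sin 95.30°) = (13.90, 48.11). The perpendicularity gives BU at right angles to VB; with |BU| = 13.3 on the right of VB, U = B + 13.3·(0.9957, 0.09237) = (27.15, 49.33). Then |TU| = |U − T| = 56.31.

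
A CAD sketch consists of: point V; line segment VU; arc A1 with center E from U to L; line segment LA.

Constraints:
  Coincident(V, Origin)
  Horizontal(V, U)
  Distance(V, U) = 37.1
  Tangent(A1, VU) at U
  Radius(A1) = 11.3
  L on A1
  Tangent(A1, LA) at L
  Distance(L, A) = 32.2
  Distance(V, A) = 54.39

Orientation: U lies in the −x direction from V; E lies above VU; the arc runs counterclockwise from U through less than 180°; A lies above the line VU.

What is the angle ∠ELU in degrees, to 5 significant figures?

40.660°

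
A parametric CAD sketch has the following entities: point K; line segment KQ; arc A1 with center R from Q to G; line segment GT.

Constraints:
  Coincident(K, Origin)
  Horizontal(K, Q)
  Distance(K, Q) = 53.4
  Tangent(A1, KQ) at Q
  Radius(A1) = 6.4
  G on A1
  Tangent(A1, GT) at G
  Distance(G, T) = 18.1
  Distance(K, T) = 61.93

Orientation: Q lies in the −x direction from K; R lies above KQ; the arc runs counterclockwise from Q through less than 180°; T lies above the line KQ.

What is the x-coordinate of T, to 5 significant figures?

-56.506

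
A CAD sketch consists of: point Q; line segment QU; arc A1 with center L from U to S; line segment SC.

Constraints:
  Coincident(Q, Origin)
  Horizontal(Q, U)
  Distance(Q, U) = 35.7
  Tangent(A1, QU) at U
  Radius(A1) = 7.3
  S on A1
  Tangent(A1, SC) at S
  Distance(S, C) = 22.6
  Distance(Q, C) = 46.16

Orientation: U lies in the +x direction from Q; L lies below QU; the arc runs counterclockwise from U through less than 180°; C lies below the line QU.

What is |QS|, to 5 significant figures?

30.037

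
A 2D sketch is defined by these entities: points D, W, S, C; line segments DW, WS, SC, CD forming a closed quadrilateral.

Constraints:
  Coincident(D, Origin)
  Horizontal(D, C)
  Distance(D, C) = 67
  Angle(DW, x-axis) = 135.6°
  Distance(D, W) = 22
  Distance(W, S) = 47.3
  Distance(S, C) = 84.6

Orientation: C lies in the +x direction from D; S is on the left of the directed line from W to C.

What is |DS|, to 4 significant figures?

58.04

Checks: |WS| = 47.30 ✓; |SC| = 84.60 ✓.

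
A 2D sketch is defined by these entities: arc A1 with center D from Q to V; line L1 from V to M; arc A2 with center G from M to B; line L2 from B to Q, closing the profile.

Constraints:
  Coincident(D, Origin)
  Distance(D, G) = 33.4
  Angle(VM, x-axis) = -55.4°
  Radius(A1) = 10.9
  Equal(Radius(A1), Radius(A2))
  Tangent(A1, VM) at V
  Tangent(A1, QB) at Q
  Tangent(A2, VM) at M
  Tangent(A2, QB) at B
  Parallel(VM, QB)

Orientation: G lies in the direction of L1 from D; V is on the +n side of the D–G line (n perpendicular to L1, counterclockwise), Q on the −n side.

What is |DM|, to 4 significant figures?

35.13

Tangency of A1 to both parallel lines with radius 10.9 puts V and Q at D ± 10.9·n: V = (8.972, 6.189), Q = (-8.972, -6.189). Equal radii place M and B the same way about G: M = G + 10.9·n = (27.94, -21.30), B = G − 10.9·n = (9.994, -33.68). Then |DM| = |M − D| = 35.13.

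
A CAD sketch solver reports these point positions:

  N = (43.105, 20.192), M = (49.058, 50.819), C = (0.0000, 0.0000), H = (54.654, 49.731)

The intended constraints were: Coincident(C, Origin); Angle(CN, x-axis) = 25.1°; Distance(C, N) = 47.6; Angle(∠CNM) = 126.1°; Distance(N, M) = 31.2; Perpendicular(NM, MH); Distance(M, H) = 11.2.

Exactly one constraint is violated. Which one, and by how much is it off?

Distance(M, H) = 11.2 — off by 5.50.

C = (0.00, 0.00) ✓; CN at 25.10° ✓; |CN| = 47.60 ✓; ∠CNM = 126.1° ✓; |NM| = 31.20 ✓; ∠(NM, MH) = 90.00° ✓; |MH| = 5.701 ✗.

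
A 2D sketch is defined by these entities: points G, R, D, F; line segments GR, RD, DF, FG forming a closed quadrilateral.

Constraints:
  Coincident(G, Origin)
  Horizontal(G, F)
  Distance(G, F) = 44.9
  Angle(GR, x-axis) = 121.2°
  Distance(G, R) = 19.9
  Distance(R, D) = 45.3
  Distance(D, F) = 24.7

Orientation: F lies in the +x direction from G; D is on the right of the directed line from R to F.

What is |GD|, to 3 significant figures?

27.0

G is at the origin; GF is horizontal with |GF| = 44.9 and F in +x, so F = (44.9, 0). GR runs at 121.2° with |GR| = 19.9, so R = (-10.3, 17.0). D is determined by |RD| = 45.3 and |DF| = 24.7 together: it lies at the intersection of circle(R, 45.3) and circle(F, 24.7). With |RF| = 57.8, the foot of the radical line on RF is 41.4 from R and the perpendicular offset is √(45.3² − 41.4²) = 18.5. Taking the right-of-RF solution: D = (23.8, -12.8).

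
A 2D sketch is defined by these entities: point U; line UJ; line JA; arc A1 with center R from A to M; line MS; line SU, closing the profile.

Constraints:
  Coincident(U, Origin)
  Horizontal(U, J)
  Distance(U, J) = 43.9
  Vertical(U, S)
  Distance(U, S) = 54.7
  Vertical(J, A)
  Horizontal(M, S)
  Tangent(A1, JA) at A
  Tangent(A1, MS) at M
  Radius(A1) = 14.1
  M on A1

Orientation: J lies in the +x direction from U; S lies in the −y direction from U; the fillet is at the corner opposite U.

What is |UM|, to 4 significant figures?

62.29

The virtual corner opposite U is at (43.90, -54.70). Tangency of A1 to JA means the radius RA is perpendicular to JA and A1 meets MS tangentially, so RM is at right angles to MS, with radius 14.1, so the center R sits 14.1 in from both sides at R = (29.80, -40.60). That places the tangent points at A = (43.90, -40.60) on JA and M = (29.80, -54.70) on MS. Then |UM| = |M − U| = 62.29.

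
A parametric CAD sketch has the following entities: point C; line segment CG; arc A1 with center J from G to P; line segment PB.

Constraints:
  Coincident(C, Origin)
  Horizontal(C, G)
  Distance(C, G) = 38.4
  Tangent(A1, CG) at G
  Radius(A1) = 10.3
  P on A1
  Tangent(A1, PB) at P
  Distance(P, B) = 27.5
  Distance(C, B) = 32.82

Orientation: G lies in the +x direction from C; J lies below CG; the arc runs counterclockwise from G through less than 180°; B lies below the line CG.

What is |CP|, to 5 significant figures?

29.944

C is at the origin; CG is horizontal with |CG| = 38.4 and G on the +x side, so G = (38.400, 0.0000). Since A1 is tangent to CG there, JG ⟂ CG, so J = G + (0, -10.3) = (38.400, -10.300). Since JP ⟂ PB (tangency), |JB| = √(10.3² + 27.5²) = 29.366 regardless of where P sits on A1. So B lies on both circle(C, 32.82) and circle(J, 29.366); the below-CG intersection is B = (15.639, -28.854). P is the foot of the tangent from B: P = (29.505, -5.1064).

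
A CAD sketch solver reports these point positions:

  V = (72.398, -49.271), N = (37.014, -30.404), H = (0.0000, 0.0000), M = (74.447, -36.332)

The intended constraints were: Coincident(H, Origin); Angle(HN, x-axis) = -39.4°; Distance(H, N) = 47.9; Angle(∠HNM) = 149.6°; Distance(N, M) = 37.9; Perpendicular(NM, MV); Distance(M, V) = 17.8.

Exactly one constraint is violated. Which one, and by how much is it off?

Distance(M, V) = 17.8 — off by 4.70.

H = (0.00, 0.00) ✓; HN at -39.40° ✓; |HN| = 47.90 ✓; ∠HNM = 149.6° ✓; |NM| = 37.90 ✓; ∠(NM, MV) = 90.00° ✓; |MV| = 13.10 ✗.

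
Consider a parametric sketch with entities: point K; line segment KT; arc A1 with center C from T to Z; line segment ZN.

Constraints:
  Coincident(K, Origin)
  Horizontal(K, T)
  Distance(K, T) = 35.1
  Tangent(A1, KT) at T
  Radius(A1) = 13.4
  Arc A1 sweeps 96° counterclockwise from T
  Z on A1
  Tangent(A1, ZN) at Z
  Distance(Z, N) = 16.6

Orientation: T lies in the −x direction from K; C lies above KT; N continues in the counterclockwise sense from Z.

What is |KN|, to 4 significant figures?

39.15

On A1, T sits at bearing -90° from C; a 96° counterclockwise sweep puts Z at bearing 6°, so Z = C + 13.4·(cos 6°, sin 6°) = (-21.77, 14.80). Tangency of A1 to ZN means the radius CZ is perpendicular to ZN, so ZN runs along (−sin 6°, cos 6°); with |ZN| = 16.6, N = (-23.51, 31.31). Then |KN| = |N − K| = 39.15.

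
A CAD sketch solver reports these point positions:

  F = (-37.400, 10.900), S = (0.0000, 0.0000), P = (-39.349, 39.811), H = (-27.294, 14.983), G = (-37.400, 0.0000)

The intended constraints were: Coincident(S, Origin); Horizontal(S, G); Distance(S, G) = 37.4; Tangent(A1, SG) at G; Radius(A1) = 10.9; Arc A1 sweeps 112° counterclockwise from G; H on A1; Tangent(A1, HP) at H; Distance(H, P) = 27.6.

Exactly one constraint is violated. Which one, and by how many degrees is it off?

Tangent(A1, HP) at H — off by 3.90°.

S = (0.00, 0.00) ✓; S.y = 0.00, G.y = 0.00 ✓; |SG| = 37.40 ✓; ∠(FG, GS) = 90.00° ✓; |FG| = 10.90 ✓; bearing(F→H) − bearing(F→G) = 112.0° ✓; |FH| = 10.90 ✓; ∠(FH, HP) = 86.10° ✗; |HP| = 27.60 ✓.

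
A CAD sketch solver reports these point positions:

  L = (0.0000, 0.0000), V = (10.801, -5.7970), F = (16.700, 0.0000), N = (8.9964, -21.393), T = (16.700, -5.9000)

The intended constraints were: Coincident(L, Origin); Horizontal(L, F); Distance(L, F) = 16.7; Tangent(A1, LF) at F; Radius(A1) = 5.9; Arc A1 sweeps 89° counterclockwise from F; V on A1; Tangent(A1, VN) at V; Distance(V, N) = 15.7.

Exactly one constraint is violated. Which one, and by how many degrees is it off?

Tangent(A1, VN) at V — off by 5.60°.

L = (0.00, 0.00) ✓; L.y = 0.00, F.y = 0.00 ✓; |LF| = 16.70 ✓; ∠(TF, FL) = 90.00° ✓; |TF| = 5.900 ✓; bearing(T→V) − bearing(T→F) = 89.00° ✓; |TV| = 5.900 ✓; ∠(TV, VN) = 95.60° ✗; |VN| = 15.70 ✓.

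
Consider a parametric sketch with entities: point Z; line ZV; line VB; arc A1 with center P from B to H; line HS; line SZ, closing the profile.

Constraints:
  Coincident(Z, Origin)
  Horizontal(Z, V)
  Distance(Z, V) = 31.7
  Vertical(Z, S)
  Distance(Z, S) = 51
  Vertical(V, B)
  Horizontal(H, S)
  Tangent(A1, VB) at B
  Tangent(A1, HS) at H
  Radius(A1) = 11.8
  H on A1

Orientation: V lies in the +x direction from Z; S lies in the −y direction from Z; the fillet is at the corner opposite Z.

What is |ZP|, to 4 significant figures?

43.96

Z is at the origin; ZV is horizontal with |ZV| = 31.7 and V on the +x side, so V = (31.70, 0.000). ZS is vertical with |ZS| = 51.0 and S on the −y side, so S = (0.000, -51.00). The virtual corner opposite Z is at (31.70, -51.00). Tangency of A1 to VB means the radius PB is perpendicular to VB and the tangent condition forces PH to be normal to HS, with radius 11.8, so the center P sits 11.8 in from both sides at P = (19.90, -39.20). Then |ZP| = |P − Z| = 43.96.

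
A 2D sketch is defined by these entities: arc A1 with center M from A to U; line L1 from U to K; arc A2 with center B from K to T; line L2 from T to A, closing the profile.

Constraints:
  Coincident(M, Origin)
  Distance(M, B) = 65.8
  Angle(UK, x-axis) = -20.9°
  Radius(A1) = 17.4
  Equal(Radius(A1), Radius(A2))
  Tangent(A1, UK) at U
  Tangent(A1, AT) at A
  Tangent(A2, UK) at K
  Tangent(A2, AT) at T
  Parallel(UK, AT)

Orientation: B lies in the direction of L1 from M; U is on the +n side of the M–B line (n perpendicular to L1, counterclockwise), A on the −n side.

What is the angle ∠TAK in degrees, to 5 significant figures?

27.873°

The slot axis is L1's direction at -20.9°, so u = (cos -20.9°, sin -20.9°) = (0.93420, -0.35674) and n = (−sin -20.9°, cos -20.9°) = (0.35674, 0.93420). M is at the origin and B lies 65.8 along u from M, so B = 65.8·u = (61.471, -23.473). Tangency of A1 to both parallel lines with radius 17.4 puts U and A at M ± 17.4·n: U = (6.2072, 16.255), A = (-6.2072, -16.255). Equal radii place K and T the same way about B: K = B + 17.4·n = (67.678, -7.2182), T = B − 17.4·n = (55.263, -39.729). Then cos ∠TAK = AT·AK / (|AT||AK|), giving 27.873°.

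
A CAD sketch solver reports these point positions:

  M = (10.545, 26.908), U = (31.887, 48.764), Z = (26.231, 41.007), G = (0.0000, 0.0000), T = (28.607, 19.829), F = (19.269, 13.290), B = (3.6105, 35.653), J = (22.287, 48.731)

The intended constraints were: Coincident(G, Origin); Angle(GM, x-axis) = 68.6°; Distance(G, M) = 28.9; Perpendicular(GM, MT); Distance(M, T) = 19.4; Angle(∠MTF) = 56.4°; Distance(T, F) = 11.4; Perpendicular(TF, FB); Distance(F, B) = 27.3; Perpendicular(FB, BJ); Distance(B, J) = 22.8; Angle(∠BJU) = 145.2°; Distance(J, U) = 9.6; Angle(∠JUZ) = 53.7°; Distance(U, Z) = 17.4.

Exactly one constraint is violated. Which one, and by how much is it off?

Distance(U, Z) = 17.4 — off by 7.80.

G = (0.00, 0.00) ✓; GM at 68.60° ✓; |GM| = 28.90 ✓; ∠(GM, MT) = 90.00° ✓; |MT| = 19.40 ✓; ∠MTF = 56.40° ✓; |TF| = 11.40 ✓; ∠(TF, FB) = 90.00° ✓; |FB| = 27.30 ✓; ∠(FB, BJ) = 90.00° ✓; |BJ| = 22.80 ✓; ∠BJU = 145.2° ✓; |JU| = 9.600 ✓; ∠JUZ = 53.71° ✓; |UZ| = 9.600 ✗.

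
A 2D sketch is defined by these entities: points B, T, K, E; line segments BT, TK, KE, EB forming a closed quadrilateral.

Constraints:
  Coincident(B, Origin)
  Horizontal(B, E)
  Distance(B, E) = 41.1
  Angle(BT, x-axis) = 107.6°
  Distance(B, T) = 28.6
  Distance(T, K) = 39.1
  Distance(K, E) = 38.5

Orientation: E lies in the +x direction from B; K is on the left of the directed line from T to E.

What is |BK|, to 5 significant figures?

46.927

Checks: |TK| = 39.10 ✓; |KE| = 38.50 ✓.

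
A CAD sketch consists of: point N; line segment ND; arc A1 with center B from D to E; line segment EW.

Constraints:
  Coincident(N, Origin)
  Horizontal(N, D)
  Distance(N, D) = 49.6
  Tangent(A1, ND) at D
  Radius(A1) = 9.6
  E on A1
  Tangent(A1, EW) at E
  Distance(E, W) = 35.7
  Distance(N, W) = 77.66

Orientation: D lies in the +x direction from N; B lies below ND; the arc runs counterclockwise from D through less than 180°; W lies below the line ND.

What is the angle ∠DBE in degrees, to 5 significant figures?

128.53°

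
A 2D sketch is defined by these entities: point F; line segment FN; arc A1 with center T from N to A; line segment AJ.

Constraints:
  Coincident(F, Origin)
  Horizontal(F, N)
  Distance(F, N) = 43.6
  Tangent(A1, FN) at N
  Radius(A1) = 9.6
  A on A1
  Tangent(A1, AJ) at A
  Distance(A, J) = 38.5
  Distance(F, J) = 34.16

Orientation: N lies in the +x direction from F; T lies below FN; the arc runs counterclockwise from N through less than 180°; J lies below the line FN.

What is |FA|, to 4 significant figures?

36.51

F is at the origin; FN is horizontal with |FN| = 43.6 and N on the +x side, so N = (43.60, 0.000). The tangent condition forces TN to be normal to FN, so T = N + (0, -9.6) = (43.60, -9.600). Since TA ⟂ AJ (tangency), |TJ| = √(9.6² + 38.5²) = 39.68 regardless of where A sits on A1. So J lies on both circle(F, 34.16) and circle(T, 39.68); the below-FN intersection is J = (11.07, -32.32). A is the foot of the tangent from J: A = (36.36, -3.293).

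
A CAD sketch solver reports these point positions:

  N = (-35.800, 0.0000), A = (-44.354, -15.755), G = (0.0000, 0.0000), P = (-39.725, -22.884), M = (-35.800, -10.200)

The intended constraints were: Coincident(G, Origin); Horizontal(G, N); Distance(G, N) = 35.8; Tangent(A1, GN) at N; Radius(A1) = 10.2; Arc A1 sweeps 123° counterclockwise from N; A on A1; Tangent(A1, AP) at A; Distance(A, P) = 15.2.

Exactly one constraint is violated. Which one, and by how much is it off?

Distance(A, P) = 15.2 — off by 6.70.

G = (0.00, 0.00) ✓; G.y = 0.00, N.y = 0.00 ✓; |GN| = 35.80 ✓; ∠(MN, NG) = 90.00° ✓; |MN| = 10.20 ✓; bearing(M→A) − bearing(M→N) = 123.0° ✓; |MA| = 10.20 ✓; ∠(MA, AP) = 90.00° ✓; |AP| = 8.500 ✗.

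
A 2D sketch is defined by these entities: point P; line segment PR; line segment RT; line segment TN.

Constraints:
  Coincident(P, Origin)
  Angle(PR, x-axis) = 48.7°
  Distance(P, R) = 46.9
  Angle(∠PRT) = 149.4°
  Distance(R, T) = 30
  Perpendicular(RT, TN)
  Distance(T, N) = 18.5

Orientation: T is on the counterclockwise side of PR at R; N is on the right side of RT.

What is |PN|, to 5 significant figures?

82.142

P is at the origin; PR runs at 48.7° with length 46.9, so R = 46.9·(cos 48.7°, sin 48.7°) = (30.954, 35.234). ∠PRT = 149.4°, so RT runs at 48.7° + (180° − 149.4°) = 79.300° from the x-axis; with |RT| = 30.0, T = R + 30.0·(cos 79.300°, sin 79.300°) = (36.524, 64.713). The perpendicularity gives TN at right angles to RT; with |TN| = 18.5 on the right of RT, N = T + 18.5·(0.98261, -0.18567) = (54.702, 61.278). Then |PN| = |N − P| = 82.142.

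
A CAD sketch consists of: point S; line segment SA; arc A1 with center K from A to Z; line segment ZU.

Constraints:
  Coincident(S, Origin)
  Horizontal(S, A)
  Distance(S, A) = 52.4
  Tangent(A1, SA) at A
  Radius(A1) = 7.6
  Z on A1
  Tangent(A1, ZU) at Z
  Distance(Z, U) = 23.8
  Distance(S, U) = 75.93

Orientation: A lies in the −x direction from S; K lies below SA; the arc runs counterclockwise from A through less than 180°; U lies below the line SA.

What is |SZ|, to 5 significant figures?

58.623

S is at the origin; S and A share the same y with |SA| = 52.4 and A on the −x side, so A = (-52.400, 0.0000). Since A1 is tangent to SA there, KA ⟂ SA, so K = A + (0, -7.6) = (-52.400, -7.6000). Since KZ ⟂ ZU (tangency), |KU| = √(7.6² + 23.8²) = 24.984 regardless of where Z sits on A1. So U lies on both circle(S, 75.93) and circle(K, 24.984); the below-SA intersection is U = (-72.567, -22.348). Z is the foot of the tangent from U: Z = (-58.540, -3.1208).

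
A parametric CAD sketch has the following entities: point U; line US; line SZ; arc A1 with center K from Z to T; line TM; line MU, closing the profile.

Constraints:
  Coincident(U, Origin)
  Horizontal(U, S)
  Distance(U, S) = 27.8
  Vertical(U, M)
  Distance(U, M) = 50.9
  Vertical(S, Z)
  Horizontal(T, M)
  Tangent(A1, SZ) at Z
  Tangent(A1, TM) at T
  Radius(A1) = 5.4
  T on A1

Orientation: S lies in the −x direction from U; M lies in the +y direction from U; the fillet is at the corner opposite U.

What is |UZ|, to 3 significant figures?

53.3

U is at the origin; US is horizontal with |US| = 27.8 and S on the −x side, so S = (-27.8, 0.00). UM is vertical with |UM| = 50.9 and M on the +y side, so M = (0.00, 50.9). The virtual corner opposite U is at (-27.8, 50.9). The tangent condition forces KZ to be normal to SZ and tangency of A1 to TM means the radius KT is perpendicular to TM, with radius 5.4, so the center K sits 5.4 in from both sides at K = (-22.4, 45.5). That places the tangent points at Z = (-27.8, 45.5) on SZ and T = (-22.4, 50.9) on TM. Then |UZ| = |Z − U| = 53.3.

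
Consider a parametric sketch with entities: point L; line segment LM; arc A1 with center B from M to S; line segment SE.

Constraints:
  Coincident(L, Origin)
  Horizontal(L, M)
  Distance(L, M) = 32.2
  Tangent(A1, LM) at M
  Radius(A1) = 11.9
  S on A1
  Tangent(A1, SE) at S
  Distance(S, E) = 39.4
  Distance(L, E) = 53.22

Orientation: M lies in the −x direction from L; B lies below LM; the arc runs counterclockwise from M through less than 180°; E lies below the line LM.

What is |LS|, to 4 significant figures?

45.81

L is at the origin; LM is horizontal with |LM| = 32.2 and M on the −x side, so M = (-32.20, 0.000). Tangency of A1 to LM means the radius BM is perpendicular to LM, so B = M + (0, -11.9) = (-32.20, -11.90). Since BS ⟂ SE (tangency), |BE| = √(11.9² + 39.4²) = 41.16 regardless of where S sits on A1. So E lies on both circle(L, 53.22) and circle(B, 41.16); the below-LM intersection is E = (-17.39, -50.30). S is the foot of the tangent from E: S = (-41.59, -19.21).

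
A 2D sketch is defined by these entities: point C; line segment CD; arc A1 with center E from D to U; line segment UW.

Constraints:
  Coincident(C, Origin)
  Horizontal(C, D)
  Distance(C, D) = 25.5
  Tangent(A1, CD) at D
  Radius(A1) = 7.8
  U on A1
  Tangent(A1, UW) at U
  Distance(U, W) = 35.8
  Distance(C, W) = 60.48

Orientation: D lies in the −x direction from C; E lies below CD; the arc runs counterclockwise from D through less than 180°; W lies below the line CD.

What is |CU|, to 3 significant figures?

32.8

C is at the origin; C and D share the same y with |CD| = 25.5 and D on the −x side, so D = (-25.5, 0.00). Since A1 is tangent to CD there, ED ⟂ CD, so E = D + (0, -7.8) = (-25.5, -7.80). Since EU ⟂ UW (tangency), |EW| = √(7.8² + 35.8²) = 36.6 regardless of where U sits on A1. So W lies on both circle(C, 60.48) and circle(E, 36.6); the below-CD intersection is W = (-48.1, -36.6). U is the foot of the tangent from W: U = (-32.5, -4.40).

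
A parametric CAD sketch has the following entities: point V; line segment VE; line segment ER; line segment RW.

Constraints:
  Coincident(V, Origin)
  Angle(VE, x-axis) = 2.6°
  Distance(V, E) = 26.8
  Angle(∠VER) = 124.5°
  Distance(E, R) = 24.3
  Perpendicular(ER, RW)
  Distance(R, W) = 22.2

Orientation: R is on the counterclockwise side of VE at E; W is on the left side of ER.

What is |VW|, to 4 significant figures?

39.48

V is at the origin; VE runs at 2.6° with length 26.8, so E = 26.8·(cos 2.6°, sin 2.6°) = (26.77, 1.216). ∠VER = 124.5°, so ER runs at 2.6° + (180° − 124.5°) = 58.10° from the x-axis; with |ER| = 24.3, R = E + 24.3·(cos 58.10°, sin 58.10°) = (39.61, 21.85). The perpendicularity gives RW at right angles to ER; with |RW| = 22.2 on the left of ER, W = R + 22.2·(-0.8490, 0.5284) = (20.77, 33.58). Then |VW| = |W − V| = 39.48.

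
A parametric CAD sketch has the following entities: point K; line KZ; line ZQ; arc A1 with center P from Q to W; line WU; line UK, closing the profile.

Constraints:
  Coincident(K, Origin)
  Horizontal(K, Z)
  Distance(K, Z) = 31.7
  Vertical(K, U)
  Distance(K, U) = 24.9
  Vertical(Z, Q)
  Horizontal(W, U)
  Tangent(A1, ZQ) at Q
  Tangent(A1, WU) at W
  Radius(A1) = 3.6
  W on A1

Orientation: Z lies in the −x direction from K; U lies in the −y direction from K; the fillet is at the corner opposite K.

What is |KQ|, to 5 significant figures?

38.191

K is at the origin; K and Z share the same y with |KZ| = 31.7 and Z on the −x side, so Z = (-31.700, 0.0000). K and U share the same x with |KU| = 24.9 and U on the −y side, so U = (0.0000, -24.900). The virtual corner opposite K is at (-31.700, -24.900). Since A1 is tangent to ZQ there, PQ ⟂ ZQ and A1 meets WU tangentially, so PW is at right angles to WU, with radius 3.6, so the center P sits 3.6 in from both sides at P = (-28.100, -21.300). That places the tangent points at Q = (-31.700, -21.300) on ZQ and W = (-28.100, -24.900) on WU. Then |KQ| = |Q − K| = 38.191.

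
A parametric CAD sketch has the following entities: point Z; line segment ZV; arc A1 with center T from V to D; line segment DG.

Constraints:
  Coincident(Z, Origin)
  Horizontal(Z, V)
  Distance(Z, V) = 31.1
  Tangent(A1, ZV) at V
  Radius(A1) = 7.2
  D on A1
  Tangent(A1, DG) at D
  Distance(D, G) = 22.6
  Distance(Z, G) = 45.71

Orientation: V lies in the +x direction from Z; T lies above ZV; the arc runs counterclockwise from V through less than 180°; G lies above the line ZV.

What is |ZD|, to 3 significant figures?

39.1

Z is at the origin; ZV is horizontal with |ZV| = 31.1 and V on the +x side, so V = (31.1, 0.00). A1 meets ZV tangentially, so TV is at right angles to ZV, so T = V + (0, 7.2) = (31.1, 7.20). Since TD ⟂ DG (tangency), |TG| = √(7.2² + 22.6²) = 23.7 regardless of where D sits on A1. So G lies on both circle(Z, 45.71) and circle(T, 23.7); the above-ZV intersection is G = (33.8, 30.8). D is the foot of the tangent from G: D = (38.2, 8.59).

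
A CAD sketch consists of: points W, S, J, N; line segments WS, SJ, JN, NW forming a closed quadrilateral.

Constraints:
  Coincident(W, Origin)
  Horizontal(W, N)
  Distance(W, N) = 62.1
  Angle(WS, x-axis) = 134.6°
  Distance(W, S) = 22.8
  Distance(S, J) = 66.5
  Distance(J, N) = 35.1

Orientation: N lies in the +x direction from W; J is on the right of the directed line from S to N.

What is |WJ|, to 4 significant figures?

44.03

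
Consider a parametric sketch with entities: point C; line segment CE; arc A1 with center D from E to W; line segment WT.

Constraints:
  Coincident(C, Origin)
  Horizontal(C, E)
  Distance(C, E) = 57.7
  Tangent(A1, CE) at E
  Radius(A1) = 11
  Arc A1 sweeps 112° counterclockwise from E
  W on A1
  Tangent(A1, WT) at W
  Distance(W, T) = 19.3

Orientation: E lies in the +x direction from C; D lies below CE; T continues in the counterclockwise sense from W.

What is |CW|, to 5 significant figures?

49.850

The tangent condition forces DE to be normal to CE, so D = E + (0, -11) = (57.700, -11.000). On A1, E sits at bearing 90° from D; a 112° counterclockwise sweep puts W at bearing 202°, so W = D + 11.0·(cos 202°, sin 202°) = (47.501, -15.121). Then |CW| = |W − C| = 49.850.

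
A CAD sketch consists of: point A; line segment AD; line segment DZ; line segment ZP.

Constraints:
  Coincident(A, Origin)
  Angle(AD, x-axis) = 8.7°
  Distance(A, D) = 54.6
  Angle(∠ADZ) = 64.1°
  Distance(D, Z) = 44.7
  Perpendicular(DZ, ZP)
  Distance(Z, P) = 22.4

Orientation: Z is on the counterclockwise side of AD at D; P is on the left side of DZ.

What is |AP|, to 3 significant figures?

33.9

A is at the origin; AD runs at 8.7° with length 54.6, so D = 54.6·(cos 8.7°, sin 8.7°) = (54.0, 8.26). ∠ADZ = 64.1°, so DZ runs at 8.7° + (180° − 64.1°) = 125° from the x-axis; with |DZ| = 44.7, Z = D + 44.7·(cos 125°, sin 125°) = (28.6, 45.1). The perpendicularity gives ZP at right angles to DZ; with |ZP| = 22.4 on the left of DZ, P = Z + 22.4·(-0.823, -0.568) = (10.2, 32.3). Then |AP| = |P − A| = 33.9.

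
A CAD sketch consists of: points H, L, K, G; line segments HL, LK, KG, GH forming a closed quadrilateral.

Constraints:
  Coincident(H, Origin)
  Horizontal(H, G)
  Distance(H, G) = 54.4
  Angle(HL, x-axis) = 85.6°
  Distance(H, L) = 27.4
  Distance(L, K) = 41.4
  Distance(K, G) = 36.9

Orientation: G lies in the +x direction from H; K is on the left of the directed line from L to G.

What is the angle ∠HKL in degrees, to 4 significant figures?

28.58°

H is at the origin; H and G share the same y with |HG| = 54.4 and G in +x, so G = (54.4, 0). HL runs at 85.6° with |HL| = 27.4, so L = (2.102, 27.32). K is determined by |LK| = 41.4 and |KG| = 36.9 together: it lies at the intersection of circle(L, 41.4) and circle(G, 36.9). With |LG| = 59.00, the foot of the radical line on LG is 32.49 from L and the perpendicular offset is √(41.4² − 32.49²) = 25.66. Taking the left-of-LG solution: K = (42.78, 35.02).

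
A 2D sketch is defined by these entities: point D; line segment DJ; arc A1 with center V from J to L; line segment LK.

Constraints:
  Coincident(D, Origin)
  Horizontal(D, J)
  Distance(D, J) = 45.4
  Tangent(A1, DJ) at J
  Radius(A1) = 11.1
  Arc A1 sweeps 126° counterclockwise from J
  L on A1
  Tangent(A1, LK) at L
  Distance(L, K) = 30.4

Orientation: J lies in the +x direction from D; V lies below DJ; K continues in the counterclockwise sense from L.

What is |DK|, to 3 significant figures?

68.8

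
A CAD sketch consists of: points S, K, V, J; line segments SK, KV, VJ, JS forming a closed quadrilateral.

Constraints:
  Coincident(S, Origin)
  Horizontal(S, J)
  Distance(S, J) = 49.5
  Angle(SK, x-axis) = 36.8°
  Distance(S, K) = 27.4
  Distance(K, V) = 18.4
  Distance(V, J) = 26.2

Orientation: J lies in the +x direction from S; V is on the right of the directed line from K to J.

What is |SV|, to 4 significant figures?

23.45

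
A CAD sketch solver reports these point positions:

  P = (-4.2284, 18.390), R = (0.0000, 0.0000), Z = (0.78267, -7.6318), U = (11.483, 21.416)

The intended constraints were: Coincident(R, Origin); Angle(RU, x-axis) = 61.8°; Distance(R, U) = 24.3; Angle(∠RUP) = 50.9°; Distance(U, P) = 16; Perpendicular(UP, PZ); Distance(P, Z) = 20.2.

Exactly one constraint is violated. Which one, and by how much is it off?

Distance(P, Z) = 20.2 — off by 6.30.

R = (0.00, 0.00) ✓; RU at 61.80° ✓; |RU| = 24.30 ✓; ∠RUP = 50.90° ✓; |UP| = 16.00 ✓; ∠(UP, PZ) = 90.00° ✓; |PZ| = 26.50 ✗.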